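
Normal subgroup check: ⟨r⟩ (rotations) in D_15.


H = ⟨r⟩ (rotations) in D_15
The rotation subgroup ⟨r⟩ has index 2 in D_15, so it is normal

Yes, normal subgroup


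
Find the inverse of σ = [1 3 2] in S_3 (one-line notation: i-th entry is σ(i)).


To find σ⁻¹, swap domain and range:
σ(1) = 1 → σ⁻¹(1) = 1
σ(2) = 3 → σ⁻¹(3) = 2
σ(3) = 2 → σ⁻¹(2) = 3

σ⁻¹ = [1 3 2]


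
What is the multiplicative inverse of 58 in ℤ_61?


Use the extended Euclidean algorithm to write 1 = 58·s + 61·t; then s mod 61 is the inverse.
Euclidean algorithm:
  58 = 0·61 + 58
  61 = 1·58 + 3
  58 = 19·3 + 1
  3 = 3·1 + 0
gcd(58,61) = 1
Back-substitution gives: 58·(20) + 61·(-19) = 1
So 58⁻¹ ≡ 20 ≡ 20 (mod 61)
Check: 58 × 20 = 1160 ≡ 1 (mod 61) ✓

58⁻¹ ≡ 20 (mod 61)


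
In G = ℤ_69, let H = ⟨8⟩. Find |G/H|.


|⟨8⟩| = n / gcd(8, 69) = 69 / 1 = 69
H is normal (ℤ_69 is abelian).
|G/H| = |G| / |H| = 69 / 69 = 1

|G/H| = 1


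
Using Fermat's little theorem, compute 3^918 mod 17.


Fermat's little theorem: if p is prime and gcd(a,p)=1, then a^(p-1) ≡ 1 (mod p)
p = 17 is prime, gcd(3,17) = 1
Reduce exponent: 918 mod 16 = 6
So 3^918 ≡ 3^6 (mod 17)
3^6 mod 17 = 15

3^918 ≡ 15 (mod 17)


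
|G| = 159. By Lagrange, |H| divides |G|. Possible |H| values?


Lagrange's theorem: |H| divides |G|
|G| = 159
Divisors of 159: 1, 3, 53, 159

Possible subgroup orders: {1, 3, 53, 159}


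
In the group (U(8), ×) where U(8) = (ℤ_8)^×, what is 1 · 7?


Operation: multiplication mod 8
1 · 7 = (a × b) mod 8 with a = 1, b = 7

1 · 7 = 7


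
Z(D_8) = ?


Z(G) = {g ∈ G | gx = xg for all x ∈ G}
For even n, Z(D_n) = {e, r^(n/2)}: the 180° rotation r^4 commutes with every reflection and rotation

Z(D_8) = {e, r^4}


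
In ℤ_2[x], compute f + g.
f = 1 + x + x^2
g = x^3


Add coefficients mod 2:
x^0: 1 + 0 = 1 (mod 2)
x^1: 1 + 0 = 1 (mod 2)
x^2: 1 + 0 = 1 (mod 2)
x^3: 0 + 1 = 1 (mod 2)
Result: 1 + x + x^2 + x^3

f + g = 1 + x + x^2 + x^3


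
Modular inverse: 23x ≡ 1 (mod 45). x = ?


Use the extended Euclidean algorithm to write 1 = 23·s + 45·t; then s mod 45 is the inverse.
Euclidean algorithm:
  23 = 0·45 + 23
  45 = 1·23 + 22
  23 = 1·22 + 1
  22 = 22·1 + 0
gcd(23,45) = 1
Back-substitution gives: 23·(2) + 45·(-1) = 1
So 23⁻¹ ≡ 2 ≡ 2 (mod 45)
Check: 23 × 2 = 46 ≡ 1 (mod 45) ✓

23⁻¹ ≡ 2 (mod 45)


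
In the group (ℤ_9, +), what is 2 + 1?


Operation: addition mod 9
2 + 1 = (a + b) mod 9 with a = 2, b = 1

2 + 1 = 3


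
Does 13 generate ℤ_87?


g generates ℤ_n iff gcd(g, n) = 1
gcd(13, 87) = 1
Since gcd = 1, 13 is a generator.

Yes, 13 generates ℤ_87


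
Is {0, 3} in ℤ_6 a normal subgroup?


H = {0, 3} in ℤ_6
ℤ_6 is abelian; every subgroup of an abelian group is normal

Yes, normal subgroup


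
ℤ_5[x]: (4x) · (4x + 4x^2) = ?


Expand and collect like terms; reduce coefficients mod 5:
x^0: 0·0 = 0 ≡ 0 (mod 5)
x^1: 0·4 + 4·0 = 0 ≡ 0 (mod 5)
x^2: 0·4 + 4·4 = 16 ≡ 1 (mod 5)
x^3: 4·4 = 16 ≡ 1 (mod 5)
Result: x^2 + x^3

f · g = x^2 + x^3


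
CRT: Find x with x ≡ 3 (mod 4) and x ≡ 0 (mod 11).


m₁ = 4, m₂ = 11, gcd = 1, so CRT applies. M = m₁·m₂ = 44
Let M₁ = M/m₁ = 11, M₂ = M/m₂ = 4
Find y₁ ≡ M₁⁻¹ (mod m₁): 11⁻¹ ≡ 3 (mod 4)
Find y₂ ≡ M₂⁻¹ (mod m₂): 4⁻¹ ≡ 3 (mod 11)
x = a₁·M₁·y₁ + a₂·M₂·y₂ = 3·11·3 + 0·4·3 = 99
Reduce mod 44: x ≡ 11
Check: 11 mod 4 = 3 ✓, 11 mod 11 = 0 ✓

x ≡ 11 (mod 44)


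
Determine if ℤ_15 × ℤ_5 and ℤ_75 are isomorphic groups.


Comparing ℤ_15 × ℤ_5 and ℤ_75:
gcd(15,5) = 5 ≠ 1. Max element order in ℤ_15×ℤ_5 is lcm(15,5) = 15 < 75, so it has no element of order 75

No, ℤ_15 × ℤ_5 ≇ ℤ_75


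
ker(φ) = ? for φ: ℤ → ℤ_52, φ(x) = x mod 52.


Kernel = preimage of identity
ker(φ) = {x ∈ ℤ : x ≡ 0 (mod 52)} = 52ℤ = {0, ±52, ±104, ...}

ker(φ) = 52ℤ


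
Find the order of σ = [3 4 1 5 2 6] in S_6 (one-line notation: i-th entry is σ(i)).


Cycle decomposition: (1 3) (2 4 5)
Cycle lengths: 2, 3
Order = lcm(2, 3) = 6

ord(σ) = 6


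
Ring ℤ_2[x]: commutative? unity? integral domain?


ℤ_2 is a field (n prime), so ℤ_2[x] is a commutative integral domain with unity
Commutative: Yes
Integral domain: Yes
Has unity: Yes

ℤ_2[x]: Commutative=Yes, Unity=Yes


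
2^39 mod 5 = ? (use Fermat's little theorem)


Fermat's little theorem: if p is prime and gcd(a,p)=1, then a^(p-1) ≡ 1 (mod p)
p = 5 is prime, gcd(2,5) = 1
Reduce exponent: 39 mod 4 = 3
So 2^39 ≡ 2^3 (mod 5)
2^3 mod 5 = 3

2^39 ≡ 3 (mod 5)


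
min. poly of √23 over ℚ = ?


√23 satisfies x² - 23 = 0, irreducible over ℚ since 23 is squarefree

Minimal polynomial: x² - 23


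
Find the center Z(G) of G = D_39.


Z(G) = {g ∈ G | gx = xg for all x ∈ G}
For odd n, Z(D_n) = {e}: no nontrivial rotation commutes with all reflections

Z(D_39) = {e}


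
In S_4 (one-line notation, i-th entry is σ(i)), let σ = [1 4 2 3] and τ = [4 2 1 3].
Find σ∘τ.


σ∘τ: apply τ first, then σ
1 →τ 4 →σ 3
2 →τ 2 →σ 4
3 →τ 1 →σ 1
4 →τ 3 →σ 2

σ∘τ = [3 4 1 2]


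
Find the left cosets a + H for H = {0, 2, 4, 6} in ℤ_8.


H = {0, 2, 4, 6}, |H| = 4
Number of cosets = |G|/|H| = 8/4 = 2
0 + H = {0, 2, 4, 6}
1 + H = {1, 3, 5, 7}

Cosets: 0+H={0,2,4,6}; 1+H={1,3,5,7}


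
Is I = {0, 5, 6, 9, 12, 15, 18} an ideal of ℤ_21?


Check ideal conditions for I = {0, 5, 6, 9, 12, 15, 18} in ℤ_21:
(1) I is an additive subgroup? No
(2) For r ∈ ℤ_21 and a ∈ I: r·a ∈ I? No  [counterexample: r=2, a=5, r·a mod 21 = 10 ∉ I]

No, I is not an ideal of ℤ_21


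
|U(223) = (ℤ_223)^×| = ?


U(n) is the group of units mod n; |U(n)| = φ(n)
|U(223)| = φ(223) = 222

|U(223) = (ℤ_223)^×| = 222


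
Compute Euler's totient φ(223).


Factor n: 223 = 223
φ(n) = n · ∏(1 - 1/p) over distinct primes p | n
φ(223) = 223 · (1 - 1/223) = 222

φ(223) = 222


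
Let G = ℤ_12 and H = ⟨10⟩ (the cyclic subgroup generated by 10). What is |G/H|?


|⟨10⟩| = n / gcd(10, 12) = 12 / 2 = 6
H is normal (ℤ_12 is abelian).
|G/H| = |G| / |H| = 12 / 6 = 2

|G/H| = 2


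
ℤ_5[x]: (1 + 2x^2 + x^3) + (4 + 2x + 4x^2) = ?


Add coefficients mod 5:
x^0: 1 + 4 = 0 (mod 5)
x^1: 0 + 2 = 2 (mod 5)
x^2: 2 + 4 = 1 (mod 5)
x^3: 1 + 0 = 1 (mod 5)
Result: 2x + x^2 + x^3

f + g = 2x + x^2 + x^3


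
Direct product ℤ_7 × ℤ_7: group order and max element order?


|ℤ_7 × ℤ_7| = 7 × 7 = 49
Max element order = lcm(7,7) = 7
Cyclic? No (gcd=7)

|ℤ_7×ℤ_7| = 49, max element order = 7


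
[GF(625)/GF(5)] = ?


GF(625) = GF(5^4), so the extension degree is 4

[GF(625)/GF(5)] = 4


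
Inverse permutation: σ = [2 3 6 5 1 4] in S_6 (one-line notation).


To find σ⁻¹, swap domain and range:
σ(1) = 2 → σ⁻¹(2) = 1
σ(2) = 3 → σ⁻¹(3) = 2
σ(3) = 6 → σ⁻¹(6) = 3
σ(4) = 5 → σ⁻¹(5) = 4
σ(5) = 1 → σ⁻¹(1) = 5
σ(6) = 4 → σ⁻¹(4) = 6

σ⁻¹ = [5 1 2 6 4 3]


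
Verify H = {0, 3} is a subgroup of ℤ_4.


Subgroup test for H = {0, 3} in (ℤ_4, +):
(1) 0 ∈ H? Yes
(2) Closure: for all a,b ∈ H, (a+b) mod 4 ∈ H? No  [counterexample: 3 + 3 = 2 ∉ H]
(3) Inverses: for all a ∈ H, -a mod 4 ∈ H? No

No, H is not a subgroup of ℤ_4


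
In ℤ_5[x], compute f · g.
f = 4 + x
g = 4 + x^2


Expand and collect like terms; reduce coefficients mod 5:
x^0: 4·4 = 16 ≡ 1 (mod 5)
x^1: 4·0 + 1·4 = 4 ≡ 4 (mod 5)
x^2: 4·1 + 1·0 = 4 ≡ 4 (mod 5)
x^3: 1·1 = 1 ≡ 1 (mod 5)
Result: 1 + 4x + 4x^2 + x^3

f · g = 1 + 4x + 4x^2 + x^3


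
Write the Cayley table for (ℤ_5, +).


Elements: {0, 1, 2, 3, 4}
Operation: addition mod 5
Entry (a, b) = (a + b) mod 5

Cayley table:
  | 0 | 1 | 2 | 3 | 4
0 | 0 | 1 | 2 | 3 | 4
1 | 1 | 2 | 3 | 4 | 0
2 | 2 | 3 | 4 | 0 | 1
3 | 3 | 4 | 0 | 1 | 2
4 | 4 | 0 | 1 | 2 | 3


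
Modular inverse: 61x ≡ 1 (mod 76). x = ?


Use the extended Euclidean algorithm to write 1 = 61·s + 76·t; then s mod 76 is the inverse.
Euclidean algorithm:
  61 = 0·76 + 61
  76 = 1·61 + 15
  61 = 4·15 + 1
  15 = 15·1 + 0
gcd(61,76) = 1
Back-substitution gives: 61·(5) + 76·(-4) = 1
So 61⁻¹ ≡ 5 ≡ 5 (mod 76)
Check: 61 × 5 = 305 ≡ 1 (mod 76) ✓

61⁻¹ ≡ 5 (mod 76)


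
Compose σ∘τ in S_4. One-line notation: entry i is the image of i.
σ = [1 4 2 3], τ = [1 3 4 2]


σ∘τ: apply τ first, then σ
1 →τ 1 →σ 1
2 →τ 3 →σ 2
3 →τ 4 →σ 3
4 →τ 2 →σ 4

σ∘τ = [1 2 3 4]


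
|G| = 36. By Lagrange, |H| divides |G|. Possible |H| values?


Lagrange's theorem: |H| divides |G|
|G| = 36
Divisors of 36: 1, 2, 3, 4, 6, 9, 12, 18, 36

Possible subgroup orders: {1, 2, 3, 4, 6, 9, 12, 18, 36}


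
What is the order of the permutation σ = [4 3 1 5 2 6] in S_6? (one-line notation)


Cycle decomposition: (1 4 5 2 3)
Cycle lengths: 5
Order = lcm(5) = 5

ord(σ) = 5


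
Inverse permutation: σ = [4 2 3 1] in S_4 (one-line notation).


To find σ⁻¹, swap domain and range:
σ(1) = 4 → σ⁻¹(4) = 1
σ(2) = 2 → σ⁻¹(2) = 2
σ(3) = 3 → σ⁻¹(3) = 3
σ(4) = 1 → σ⁻¹(1) = 4

σ⁻¹ = [4 2 3 1]


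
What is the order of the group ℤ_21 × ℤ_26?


|A × B| = |A| · |B|
|ℤ_21 × ℤ_26| = 21 × 26 = 546

|ℤ_21 × ℤ_26| = 546


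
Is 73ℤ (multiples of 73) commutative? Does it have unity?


73ℤ is a commutative ring under +,× but has no multiplicative identity (1 ∉ 73ℤ); it has no zero divisors, but without unity it is not an integral domain
Commutative: Yes
Integral domain: No
Has unity: No

73ℤ (multiples of 73): Commutative=Yes, Unity=No


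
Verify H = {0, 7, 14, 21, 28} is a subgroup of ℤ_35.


Subgroup test for H = {0, 7, 14, 21, 28} in (ℤ_35, +):
(1) 0 ∈ H? Yes
(2) Closure: for all a,b ∈ H, (a+b) mod 35 ∈ H? Yes
(3) Inverses: for all a ∈ H, -a mod 35 ∈ H? Yes

Yes, H is a subgroup of ℤ_35


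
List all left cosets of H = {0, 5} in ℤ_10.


H = {0, 5}, |H| = 2
Number of cosets = |G|/|H| = 10/2 = 5
0 + H = {0, 5}
1 + H = {1, 6}
2 + H = {2, 7}
3 + H = {3, 8}
4 + H = {4, 9}

Cosets: 0+H={0,5}; 1+H={1,6}; 2+H={2,7}; 3+H={3,8}; 4+H={4,9}


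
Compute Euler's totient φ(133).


Factor n: 133 = 7 × 19
φ(n) = n · ∏(1 - 1/p) over distinct primes p | n
φ(133) = 133 · (1 - 1/7) · (1 - 1/19) = 108

φ(133) = 108


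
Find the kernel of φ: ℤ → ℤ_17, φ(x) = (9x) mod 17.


Kernel = preimage of identity
ker(φ) = {x ∈ ℤ : 9x ≡ 0 (mod 17)}. gcd(9,17) = 1, so 9x ≡ 0 (mod 17) ⟺ x ≡ 0 (mod 17/1 = 17). Hence ker(φ) = 17ℤ

ker(φ) = 17ℤ


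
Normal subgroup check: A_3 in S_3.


H = A_3 in S_3
A_3 has index 2 in S_3, and every subgroup of index 2 is normal

Yes, normal subgroup


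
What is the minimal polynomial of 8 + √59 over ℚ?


Let α = 8 + √59. Then α - 8 = √59, so (α - 8)² = 59, giving α² - 16α + 5 = 0. Degree 2 and α ∉ ℚ, so this is the minimal polynomial.

Minimal polynomial: x² - 16x + 5


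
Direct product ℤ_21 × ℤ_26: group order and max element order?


|ℤ_21 × ℤ_26| = 21 × 26 = 546
Max element order = lcm(21,26) = 546
Cyclic? Yes (gcd=1)

|ℤ_21×ℤ_26| = 546, max element order = 546


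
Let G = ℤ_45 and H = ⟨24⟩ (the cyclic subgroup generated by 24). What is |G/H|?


|⟨24⟩| = n / gcd(24, 45) = 45 / 3 = 15
H is normal (ℤ_45 is abelian).
|G/H| = |G| / |H| = 45 / 15 = 3

|G/H| = 3


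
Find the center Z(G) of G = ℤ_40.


Z(G) = {g ∈ G | gx = xg for all x ∈ G}
ℤ_40 is abelian, so Z(G) = G

Z(ℤ_40) = ℤ_40


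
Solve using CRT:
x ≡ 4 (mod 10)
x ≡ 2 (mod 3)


m₁ = 10, m₂ = 3, gcd = 1, so CRT applies. M = m₁·m₂ = 30
Let M₁ = M/m₁ = 3, M₂ = M/m₂ = 10
Find y₁ ≡ M₁⁻¹ (mod m₁): 3⁻¹ ≡ 7 (mod 10)
Find y₂ ≡ M₂⁻¹ (mod m₂): 10⁻¹ ≡ 1 (mod 3)
x = a₁·M₁·y₁ + a₂·M₂·y₂ = 4·3·7 + 2·10·1 = 104
Reduce mod 30: x ≡ 14
Check: 14 mod 10 = 4 ✓, 14 mod 3 = 2 ✓

x ≡ 14 (mod 30)


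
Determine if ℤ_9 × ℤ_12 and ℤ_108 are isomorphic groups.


Comparing ℤ_9 × ℤ_12 and ℤ_108:
gcd(9,12) = 3 ≠ 1. Max element order in ℤ_9×ℤ_12 is lcm(9,12) = 36 < 108, so it has no element of order 108

No, ℤ_9 × ℤ_12 ≇ ℤ_108


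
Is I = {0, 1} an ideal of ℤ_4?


Check ideal conditions for I = {0, 1} in ℤ_4:
(1) I is an additive subgroup? No
(2) For r ∈ ℤ_4 and a ∈ I: r·a ∈ I? No  [counterexample: r=2, a=1, r·a mod 4 = 2 ∉ I]

No, I is not an ideal of ℤ_4


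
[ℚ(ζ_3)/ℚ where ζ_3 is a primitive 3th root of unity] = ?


[ℚ(ζ_n):ℚ] = deg Φ_n(x) = φ(n). Here φ(3) = 2

[ℚ(ζ_3)/ℚ where ζ_3 is a primitive 3th root of unity] = 2


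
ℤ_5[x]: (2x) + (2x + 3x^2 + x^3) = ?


Add coefficients mod 5:
x^0: 0 + 0 = 0 (mod 5)
x^1: 2 + 2 = 4 (mod 5)
x^2: 0 + 3 = 3 (mod 5)
x^3: 0 + 1 = 1 (mod 5)
Result: 4x + 3x^2 + x^3

f + g = 4x + 3x^2 + x^3


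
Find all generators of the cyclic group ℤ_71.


g generates ℤ_n iff gcd(g,n) = 1
Prime factors of 71: 71
Generators are g ∈ {1,...,70} not divisible by any of these primes.
Generators: {1, 2, 3, 4, 5, 6, 7, 8, 9, 10, 11, 12, 13, 14, 15, 16, 17, 18, 19, 20, 21, 22, 23, 24, 25, 26, 27, 28, 29, 30, 31, 32, 33, 34, 35, 36, 37, 38, 39, 40, 41, 42, 43, 44, 45, 46, 47, 48, 49, 50, 51, 52, 53, 54, 55, 56, 57, 58, 59, 60, 61, 62, 63, 64, 65, 66, 67, 68, 69, 70}
Number of generators = φ(71) = 70

Generators of ℤ_71 = {1, 2, 3, 4, 5, 6, 7, 8, 9, 10, 11, 12, 13, 14, 15, 16, 17, 18, 19, 20, 21, 22, 23, 24, 25, 26, 27, 28, 29, 30, 31, 32, 33, 34, 35, 36, 37, 38, 39, 40, 41, 42, 43, 44, 45, 46, 47, 48, 49, 50, 51, 52, 53, 54, 55, 56, 57, 58, 59, 60, 61, 62, 63, 64, 65, 66, 67, 68, 69, 70}


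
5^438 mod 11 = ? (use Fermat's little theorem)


Fermat's little theorem: if p is prime and gcd(a,p)=1, then a^(p-1) ≡ 1 (mod p)
p = 11 is prime, gcd(5,11) = 1
Reduce exponent: 438 mod 10 = 8
So 5^438 ≡ 5^8 (mod 11)
5^8 mod 11 = 4

5^438 ≡ 4 (mod 11)


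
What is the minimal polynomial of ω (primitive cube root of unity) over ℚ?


ω satisfies x² + x + 1 = 0 (the cyclotomic polynomial Φ₃)

Minimal polynomial: x² + x + 1


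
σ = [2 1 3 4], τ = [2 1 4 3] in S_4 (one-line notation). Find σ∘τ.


σ∘τ: apply τ first, then σ
1 →τ 2 →σ 1
2 →τ 1 →σ 2
3 →τ 4 →σ 4
4 →τ 3 →σ 3

σ∘τ = [1 2 4 3]


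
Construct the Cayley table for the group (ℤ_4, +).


Elements: {0, 1, 2, 3}
Operation: addition mod 4
Entry (a, b) = (a + b) mod 4

Cayley table:
  | 0 | 1 | 2 | 3
0 | 0 | 1 | 2 | 3
1 | 1 | 2 | 3 | 0
2 | 2 | 3 | 0 | 1
3 | 3 | 0 | 1 | 2


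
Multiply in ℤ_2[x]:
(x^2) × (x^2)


Expand and collect like terms; reduce coefficients mod 2:
x^0: 0·0 = 0 ≡ 0 (mod 2)
x^1: 0·0 + 0·0 = 0 ≡ 0 (mod 2)
x^2: 0·1 + 0·0 + 1·0 = 0 ≡ 0 (mod 2)
x^3: 0·1 + 1·0 = 0 ≡ 0 (mod 2)
x^4: 1·1 = 1 ≡ 1 (mod 2)
Result: x^4

f · g = x^4


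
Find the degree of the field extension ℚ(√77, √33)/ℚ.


[ℚ(√77,√33):ℚ] = [ℚ(√77,√33):ℚ(√77)]·[ℚ(√77):ℚ] = 2·2 = 4

[ℚ(√77, √33)/ℚ] = 4


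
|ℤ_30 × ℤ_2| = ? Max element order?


|ℤ_30 × ℤ_2| = 30 × 2 = 60
Max element order = lcm(30,2) = 30
Cyclic? No (gcd=2)

|ℤ_30×ℤ_2| = 60, max element order = 30


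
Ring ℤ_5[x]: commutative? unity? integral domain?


ℤ_5 is a field (n prime), so ℤ_5[x] is a commutative integral domain with unity
Commutative: Yes
Integral domain: Yes
Has unity: Yes

ℤ_5[x]: Commutative=Yes, Unity=Yes


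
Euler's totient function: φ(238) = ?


Factor n: 238 = 2 × 7 × 17
φ(n) = n · ∏(1 - 1/p) over distinct primes p | n
φ(238) = 238 · (1 - 1/2) · (1 - 1/7) · (1 - 1/17) = 96

φ(238) = 96


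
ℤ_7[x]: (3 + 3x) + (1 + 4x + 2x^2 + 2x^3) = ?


Add coefficients mod 7:
x^0: 3 + 1 = 4 (mod 7)
x^1: 3 + 4 = 0 (mod 7)
x^2: 0 + 2 = 2 (mod 7)
x^3: 0 + 2 = 2 (mod 7)
Result: 4 + 2x^2 + 2x^3

f + g = 4 + 2x^2 + 2x^3


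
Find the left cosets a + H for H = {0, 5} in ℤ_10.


H = {0, 5}, |H| = 2
Number of cosets = |G|/|H| = 10/2 = 5
0 + H = {0, 5}
1 + H = {1, 6}
2 + H = {2, 7}
3 + H = {3, 8}
4 + H = {4, 9}

Cosets: 0+H={0,5}; 1+H={1,6}; 2+H={2,7}; 3+H={3,8}; 4+H={4,9}


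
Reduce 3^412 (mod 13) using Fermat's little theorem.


Fermat's little theorem: if p is prime and gcd(a,p)=1, then a^(p-1) ≡ 1 (mod p)
p = 13 is prime, gcd(3,13) = 1
Reduce exponent: 412 mod 12 = 4
So 3^412 ≡ 3^4 (mod 13)
3^4 mod 13 = 3

3^412 ≡ 3 (mod 13)


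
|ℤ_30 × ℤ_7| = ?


|A × B| = |A| · |B|
|ℤ_30 × ℤ_7| = 30 × 7 = 210

|ℤ_30 × ℤ_7| = 210


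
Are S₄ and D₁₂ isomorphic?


Comparing S₄ and D₁₂:
S₄ has trivial center; D₁₂ has center {e, r⁶}

No, S₄ ≇ D₁₂


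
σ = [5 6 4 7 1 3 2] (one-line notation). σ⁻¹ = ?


To find σ⁻¹, swap domain and range:
σ(1) = 5 → σ⁻¹(5) = 1
σ(2) = 6 → σ⁻¹(6) = 2
σ(3) = 4 → σ⁻¹(4) = 3
σ(4) = 7 → σ⁻¹(7) = 4
σ(5) = 1 → σ⁻¹(1) = 5
σ(6) = 3 → σ⁻¹(3) = 6
σ(7) = 2 → σ⁻¹(2) = 7

σ⁻¹ = [5 7 6 3 1 2 4]


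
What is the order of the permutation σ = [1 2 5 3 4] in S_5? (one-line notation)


Cycle decomposition: (3 5 4)
Cycle lengths: 3
Order = lcm(3) = 3

ord(σ) = 3


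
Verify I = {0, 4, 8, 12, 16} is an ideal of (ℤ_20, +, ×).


Check ideal conditions for I = {0, 4, 8, 12, 16} in ℤ_20:
(1) I is an additive subgroup? Yes
(2) For r ∈ ℤ_20 and a ∈ I: r·a ∈ I? Yes

Yes, I is an ideal of ℤ_20


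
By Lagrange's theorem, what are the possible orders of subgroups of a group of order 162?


Lagrange's theorem: |H| divides |G|
|G| = 162
Divisors of 162: 1, 2, 3, 6, 9, 18, 27, 54, 81, 162

Possible subgroup orders: {1, 2, 3, 6, 9, 18, 27, 54, 81, 162}


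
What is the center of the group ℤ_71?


Z(G) = {g ∈ G | gx = xg for all x ∈ G}
ℤ_71 is abelian, so Z(G) = G

Z(ℤ_71) = ℤ_71


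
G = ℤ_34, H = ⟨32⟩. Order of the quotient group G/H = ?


|⟨32⟩| = n / gcd(32, 34) = 34 / 2 = 17
H is normal (ℤ_34 is abelian).
|G/H| = |G| / |H| = 34 / 17 = 2

|G/H| = 2


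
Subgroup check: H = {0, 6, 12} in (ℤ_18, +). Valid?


Subgroup test for H = {0, 6, 12} in (ℤ_18, +):
(1) 0 ∈ H? Yes
(2) Closure: for all a,b ∈ H, (a+b) mod 18 ∈ H? Yes
(3) Inverses: for all a ∈ H, -a mod 18 ∈ H? Yes

Yes, H is a subgroup of ℤ_18


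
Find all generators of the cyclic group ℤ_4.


g generates ℤ_n iff gcd(g,n) = 1
Checking each g ∈ {1,...,3}:
gcd(1,4) = 1
gcd(2,4) = 2
gcd(3,4) = 1
Generators: {1, 3}
Number of generators = φ(4) = 2

Generators of ℤ_4 = {1, 3}


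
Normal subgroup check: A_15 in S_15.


H = A_15 in S_15
A_15 has index 2 in S_15, and every subgroup of index 2 is normal

Yes, normal subgroup


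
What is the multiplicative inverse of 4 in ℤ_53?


Use the extended Euclidean algorithm to write 1 = 4·s + 53·t; then s mod 53 is the inverse.
Euclidean algorithm:
  4 = 0·53 + 4
  53 = 13·4 + 1
  4 = 4·1 + 0
gcd(4,53) = 1
Back-substitution gives: 4·(-13) + 53·(1) = 1
So 4⁻¹ ≡ -13 ≡ 40 (mod 53)
Check: 4 × 40 = 160 ≡ 1 (mod 53) ✓

4⁻¹ ≡ 40 (mod 53)


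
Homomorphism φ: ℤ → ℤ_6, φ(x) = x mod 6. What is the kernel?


Kernel = preimage of identity
ker(φ) = {x ∈ ℤ : x ≡ 0 (mod 6)} = 6ℤ = {0, ±6, ±12, ...}

ker(φ) = 6ℤ


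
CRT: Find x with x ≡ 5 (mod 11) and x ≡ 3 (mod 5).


m₁ = 11, m₂ = 5, gcd = 1, so CRT applies. M = m₁·m₂ = 55
Let M₁ = M/m₁ = 5, M₂ = M/m₂ = 11
Find y₁ ≡ M₁⁻¹ (mod m₁): 5⁻¹ ≡ 9 (mod 11)
Find y₂ ≡ M₂⁻¹ (mod m₂): 11⁻¹ ≡ 1 (mod 5)
x = a₁·M₁·y₁ + a₂·M₂·y₂ = 5·5·9 + 3·11·1 = 258
Reduce mod 55: x ≡ 38
Check: 38 mod 11 = 5 ✓, 38 mod 5 = 3 ✓

x ≡ 38 (mod 55)


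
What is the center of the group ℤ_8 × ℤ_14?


Z(G) = {g ∈ G | gx = xg for all x ∈ G}
Direct product of abelian groups is abelian, so Z(G) = G

Z(ℤ_8 × ℤ_14) = ℤ_8 × ℤ_14


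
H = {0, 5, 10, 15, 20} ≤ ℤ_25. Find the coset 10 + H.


10 + H = {10 + h (mod 25) : h ∈ H}
10+0=10, 10+5=15, 10+10=20, 10+15=0, 10+20=5
10 + H = {0, 5, 10, 15, 20} = 0 + H

10 + H = {0, 5, 10, 15, 20}


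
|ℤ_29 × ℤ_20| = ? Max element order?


|ℤ_29 × ℤ_20| = 29 × 20 = 580
Max element order = lcm(29,20) = 580
Cyclic? Yes (gcd=1)

|ℤ_29×ℤ_20| = 580, max element order = 580


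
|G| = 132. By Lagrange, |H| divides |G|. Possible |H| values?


Lagrange's theorem: |H| divides |G|
|G| = 132
Divisors of 132: 1, 2, 3, 4, 6, 11, 12, 22, 33, 44, 66, 132

Possible subgroup orders: {1, 2, 3, 4, 6, 11, 12, 22, 33, 44, 66, 132}


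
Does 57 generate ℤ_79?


g generates ℤ_n iff gcd(g, n) = 1
gcd(57, 79) = 1
Since gcd = 1, 57 is a generator.

Yes, 57 generates ℤ_79


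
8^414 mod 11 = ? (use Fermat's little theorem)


Fermat's little theorem: if p is prime and gcd(a,p)=1, then a^(p-1) ≡ 1 (mod p)
p = 11 is prime, gcd(8,11) = 1
Reduce exponent: 414 mod 10 = 4
So 8^414 ≡ 8^4 (mod 11)
8^4 mod 11 = 4

8^414 ≡ 4 (mod 11)


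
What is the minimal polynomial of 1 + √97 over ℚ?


Let α = 1 + √97. Then α - 1 = √97, so (α - 1)² = 97, giving α² - 2α - 96 = 0. Degree 2 and α ∉ ℚ, so this is the minimal polynomial.

Minimal polynomial: x² - 2x - 96


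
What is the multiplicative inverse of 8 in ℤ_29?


Use the extended Euclidean algorithm to write 1 = 8·s + 29·t; then s mod 29 is the inverse.
Euclidean algorithm:
  8 = 0·29 + 8
  29 = 3·8 + 5
  8 = 1·5 + 3
  5 = 1·3 + 2
  3 = 1·2 + 1
  2 = 2·1 + 0
gcd(8,29) = 1
Back-substitution gives: 8·(11) + 29·(-3) = 1
So 8⁻¹ ≡ 11 ≡ 11 (mod 29)
Check: 8 × 11 = 88 ≡ 1 (mod 29) ✓

8⁻¹ ≡ 11 (mod 29)


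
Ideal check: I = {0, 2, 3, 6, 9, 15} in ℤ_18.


Check ideal conditions for I = {0, 2, 3, 6, 9, 15} in ℤ_18:
(1) I is an additive subgroup? No
(2) For r ∈ ℤ_18 and a ∈ I: r·a ∈ I? No  [counterexample: r=2, a=2, r·a mod 18 = 4 ∉ I]

No, I is not an ideal of ℤ_18


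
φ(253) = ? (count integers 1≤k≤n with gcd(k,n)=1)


Factor n: 253 = 11 × 23
φ(n) = n · ∏(1 - 1/p) over distinct primes p | n
φ(253) = 253 · (1 - 1/11) · (1 - 1/23) = 220

φ(253) = 220


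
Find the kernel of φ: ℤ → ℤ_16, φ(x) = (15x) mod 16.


Kernel = preimage of identity
ker(φ) = {x ∈ ℤ : 15x ≡ 0 (mod 16)}. gcd(15,16) = 1, so 15x ≡ 0 (mod 16) ⟺ x ≡ 0 (mod 16/1 = 16). Hence ker(φ) = 16ℤ

ker(φ) = 16ℤ


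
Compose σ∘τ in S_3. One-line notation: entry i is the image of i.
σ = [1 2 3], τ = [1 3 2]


σ∘τ: apply τ first, then σ
1 →τ 1 →σ 1
2 →τ 3 →σ 3
3 →τ 2 →σ 2

σ∘τ = [1 3 2]


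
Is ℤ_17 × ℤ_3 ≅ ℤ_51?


Comparing ℤ_17 × ℤ_3 and ℤ_51:
gcd(17,3) = 1, so ℤ_17 × ℤ_3 ≅ ℤ_51 (CRT)

Yes, ℤ_17 × ℤ_3 ≅ ℤ_51


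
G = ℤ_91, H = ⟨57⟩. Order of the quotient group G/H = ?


|⟨57⟩| = n / gcd(57, 91) = 91 / 1 = 91
H is normal (ℤ_91 is abelian).
|G/H| = |G| / |H| = 91 / 91 = 1

|G/H| = 1


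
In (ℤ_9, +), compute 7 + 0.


Operation: addition mod 9
7 + 0 = (a + b) mod 9 with a = 7, b = 0

7 + 0 = 7


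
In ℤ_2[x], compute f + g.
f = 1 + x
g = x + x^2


Add coefficients mod 2:
x^0: 1 + 0 = 1 (mod 2)
x^1: 1 + 1 = 0 (mod 2)
x^2: 0 + 1 = 1 (mod 2)
Result: 1 + x^2

f + g = 1 + x^2


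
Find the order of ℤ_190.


ℤ_n has n elements.

|ℤ_190| = 190


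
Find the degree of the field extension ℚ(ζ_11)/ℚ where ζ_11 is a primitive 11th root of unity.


[ℚ(ζ_n):ℚ] = deg Φ_n(x) = φ(n). Here φ(11) = 10

[ℚ(ζ_11)/ℚ where ζ_11 is a primitive 11th root of unity] = 10


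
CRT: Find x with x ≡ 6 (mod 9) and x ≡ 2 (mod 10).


m₁ = 9, m₂ = 10, gcd = 1, so CRT applies. M = m₁·m₂ = 90
Let M₁ = M/m₁ = 10, M₂ = M/m₂ = 9
Find y₁ ≡ M₁⁻¹ (mod m₁): 10⁻¹ ≡ 1 (mod 9)
Find y₂ ≡ M₂⁻¹ (mod m₂): 9⁻¹ ≡ 9 (mod 10)
x = a₁·M₁·y₁ + a₂·M₂·y₂ = 6·10·1 + 2·9·9 = 222
Reduce mod 90: x ≡ 42
Check: 42 mod 9 = 6 ✓, 42 mod 10 = 2 ✓

x ≡ 42 (mod 90)


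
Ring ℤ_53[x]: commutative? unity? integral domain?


ℤ_53 is a field (n prime), so ℤ_53[x] is a commutative integral domain with unity
Commutative: Yes
Integral domain: Yes
Has unity: Yes

ℤ_53[x]: Commutative=Yes, Unity=Yes


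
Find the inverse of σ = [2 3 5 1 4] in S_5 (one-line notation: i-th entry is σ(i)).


To find σ⁻¹, swap domain and range:
σ(1) = 2 → σ⁻¹(2) = 1
σ(2) = 3 → σ⁻¹(3) = 2
σ(3) = 5 → σ⁻¹(5) = 3
σ(4) = 1 → σ⁻¹(1) = 4
σ(5) = 4 → σ⁻¹(4) = 5

σ⁻¹ = [4 1 2 5 3]


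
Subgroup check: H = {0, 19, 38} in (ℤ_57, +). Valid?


Subgroup test for H = {0, 19, 38} in (ℤ_57, +):
(1) 0 ∈ H? Yes
(2) Closure: for all a,b ∈ H, (a+b) mod 57 ∈ H? Yes
(3) Inverses: for all a ∈ H, -a mod 57 ∈ H? Yes

Yes, H is a subgroup of ℤ_57


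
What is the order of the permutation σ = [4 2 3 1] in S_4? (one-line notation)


Cycle decomposition: (1 4)
Cycle lengths: 2
Order = lcm(2) = 2

ord(σ) = 2


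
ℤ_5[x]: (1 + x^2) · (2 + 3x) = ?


Expand and collect like terms; reduce coefficients mod 5:
x^0: 1·2 = 2 ≡ 2 (mod 5)
x^1: 1·3 + 0·2 = 3 ≡ 3 (mod 5)
x^2: 0·3 + 1·2 = 2 ≡ 2 (mod 5)
x^3: 1·3 = 3 ≡ 3 (mod 5)
Result: 2 + 3x + 2x^2 + 3x^3

f · g = 2 + 3x + 2x^2 + 3x^3


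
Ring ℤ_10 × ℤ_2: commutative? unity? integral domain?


Direct product ring; commutative with unity (1,1); but (1,0)·(0,1) = (0,0) gives zero divisors, so not an integral domain
Commutative: Yes
Integral domain: No
Has unity: Yes

ℤ_10 × ℤ_2: Commutative=Yes, Unity=Yes


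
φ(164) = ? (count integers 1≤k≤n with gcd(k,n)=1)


Factor n: 164 = 2^2 × 41
φ(n) = n · ∏(1 - 1/p) over distinct primes p | n
φ(164) = 164 · (1 - 1/2) · (1 - 1/41) = 80

φ(164) = 80


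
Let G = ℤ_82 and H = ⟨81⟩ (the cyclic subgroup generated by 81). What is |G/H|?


|⟨81⟩| = n / gcd(81, 82) = 82 / 1 = 82
H is normal (ℤ_82 is abelian).
|G/H| = |G| / |H| = 82 / 82 = 1

|G/H| = 1


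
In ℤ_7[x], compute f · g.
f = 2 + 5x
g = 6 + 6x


Expand and collect like terms; reduce coefficients mod 7:
x^0: 2·6 = 12 ≡ 5 (mod 7)
x^1: 2·6 + 5·6 = 42 ≡ 0 (mod 7)
x^2: 5·6 = 30 ≡ 2 (mod 7)
Result: 5 + 2x^2

f · g = 5 + 2x^2


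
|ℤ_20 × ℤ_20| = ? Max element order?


|ℤ_20 × ℤ_20| = 20 × 20 = 400
Max element order = lcm(20,20) = 20
Cyclic? No (gcd=20)

|ℤ_20×ℤ_20| = 400, max element order = 20


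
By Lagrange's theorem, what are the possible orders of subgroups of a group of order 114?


Lagrange's theorem: |H| divides |G|
|G| = 114
Divisors of 114: 1, 2, 3, 6, 19, 38, 57, 114

Possible subgroup orders: {1, 2, 3, 6, 19, 38, 57, 114}


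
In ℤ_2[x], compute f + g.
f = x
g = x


Add coefficients mod 2:
x^0: 0 + 0 = 0 (mod 2)
x^1: 1 + 1 = 0 (mod 2)
Result: 0

f + g = 0


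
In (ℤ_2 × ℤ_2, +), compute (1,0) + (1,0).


Operation: componentwise addition mod (2, 2)
(1,0) + (1,0) = ((a₁+b₁) mod 2, (a₂+b₂) mod 2) with a = (1,0), b = (1,0)

(1,0) + (1,0) = (0,0)


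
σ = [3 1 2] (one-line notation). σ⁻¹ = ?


To find σ⁻¹, swap domain and range:
σ(1) = 3 → σ⁻¹(3) = 1
σ(2) = 1 → σ⁻¹(1) = 2
σ(3) = 2 → σ⁻¹(2) = 3

σ⁻¹ = [2 3 1]


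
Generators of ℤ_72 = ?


g generates ℤ_n iff gcd(g,n) = 1
Prime factors of 72: 2, 3
Generators are g ∈ {1,...,71} not divisible by any of these primes.
Generators: {1, 5, 7, 11, 13, 17, 19, 23, 25, 29, 31, 35, 37, 41, 43, 47, 49, 53, 55, 59, 61, 65, 67, 71}
Number of generators = φ(72) = 24

Generators of ℤ_72 = {1, 5, 7, 11, 13, 17, 19, 23, 25, 29, 31, 35, 37, 41, 43, 47, 49, 53, 55, 59, 61, 65, 67, 71}


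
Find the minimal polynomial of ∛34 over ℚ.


∛34 satisfies x³ - 34 = 0, irreducible over ℚ (no rational root; 34 is not a perfect cube)

Minimal polynomial: x³ - 34


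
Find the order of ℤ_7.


ℤ_n has n elements.

|ℤ_7| = 7


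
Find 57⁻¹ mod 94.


Use the extended Euclidean algorithm to write 1 = 57·s + 94·t; then s mod 94 is the inverse.
Euclidean algorithm:
  57 = 0·94 + 57
  94 = 1·57 + 37
  57 = 1·37 + 20
  37 = 1·20 + 17
  20 = 1·17 + 3
  17 = 5·3 + 2
  3 = 1·2 + 1
  2 = 2·1 + 0
gcd(57,94) = 1
Back-substitution gives: 57·(33) + 94·(-20) = 1
So 57⁻¹ ≡ 33 ≡ 33 (mod 94)
Check: 57 × 33 = 1881 ≡ 1 (mod 94) ✓

57⁻¹ ≡ 33 (mod 94)


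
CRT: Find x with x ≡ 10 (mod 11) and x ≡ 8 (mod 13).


m₁ = 11, m₂ = 13, gcd = 1, so CRT applies. M = m₁·m₂ = 143
Let M₁ = M/m₁ = 13, M₂ = M/m₂ = 11
Find y₁ ≡ M₁⁻¹ (mod m₁): 13⁻¹ ≡ 6 (mod 11)
Find y₂ ≡ M₂⁻¹ (mod m₂): 11⁻¹ ≡ 6 (mod 13)
x = a₁·M₁·y₁ + a₂·M₂·y₂ = 10·13·6 + 8·11·6 = 1308
Reduce mod 143: x ≡ 21
Check: 21 mod 11 = 10 ✓, 21 mod 13 = 8 ✓

x ≡ 21 (mod 143)


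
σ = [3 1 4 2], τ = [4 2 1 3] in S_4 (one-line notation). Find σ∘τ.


σ∘τ: apply τ first, then σ
1 →τ 4 →σ 2
2 →τ 2 →σ 1
3 →τ 1 →σ 3
4 →τ 3 →σ 4

σ∘τ = [2 1 3 4]


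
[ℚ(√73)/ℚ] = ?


√73 has minimal polynomial x² - 73 (irreducible over ℚ since 73 is squarefree)

[ℚ(√73)/ℚ] = 2


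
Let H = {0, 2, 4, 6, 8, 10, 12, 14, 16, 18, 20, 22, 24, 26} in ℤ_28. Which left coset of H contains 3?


3 + H = {3 + h (mod 28) : h ∈ H}
3+0=3, 3+2=5, 3+4=7, 3+6=9, 3+8=11, 3+10=13, 3+12=15, 3+14=17, 3+16=19, 3+18=21, 3+20=23, 3+22=25, 3+24=27, 3+26=1
3 + H = {1, 3, 5, 7, 9, 11, 13, 15, 17, 19, 21, 23, 25, 27} = 1 + H

3 + H = {1, 3, 5, 7, 9, 11, 13, 15, 17, 19, 21, 23, 25, 27}


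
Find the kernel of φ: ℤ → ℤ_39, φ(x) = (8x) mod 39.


Kernel = preimage of identity
ker(φ) = {x ∈ ℤ : 8x ≡ 0 (mod 39)}. gcd(8,39) = 1, so 8x ≡ 0 (mod 39) ⟺ x ≡ 0 (mod 39/1 = 39). Hence ker(φ) = 39ℤ

ker(φ) = 39ℤ


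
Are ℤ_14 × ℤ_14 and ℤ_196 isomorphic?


Comparing ℤ_14 × ℤ_14 and ℤ_196:
gcd(14,14) = 14 ≠ 1. Max element order in ℤ_14×ℤ_14 is lcm(14,14) = 14 < 196, so it has no element of order 196

No, ℤ_14 × ℤ_14 ≇ ℤ_196


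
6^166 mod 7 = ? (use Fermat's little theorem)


Fermat's little theorem: if p is prime and gcd(a,p)=1, then a^(p-1) ≡ 1 (mod p)
p = 7 is prime, gcd(6,7) = 1
Reduce exponent: 166 mod 6 = 4
So 6^166 ≡ 6^4 (mod 7)
6^4 mod 7 = 1

6^166 ≡ 1 (mod 7)


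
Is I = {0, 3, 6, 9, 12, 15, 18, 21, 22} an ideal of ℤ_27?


Check ideal conditions for I = {0, 3, 6, 9, 12, 15, 18, 21, 22} in ℤ_27:
(1) I is an additive subgroup? No
(2) For r ∈ ℤ_27 and a ∈ I: r·a ∈ I? No  [counterexample: r=2, a=12, r·a mod 27 = 24 ∉ I]

No, I is not an ideal of ℤ_27


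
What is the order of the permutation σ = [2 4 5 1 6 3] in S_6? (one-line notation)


Cycle decomposition: (1 2 4) (3 5 6)
Cycle lengths: 3, 3
Order = lcm(3, 3) = 3

ord(σ) = 3


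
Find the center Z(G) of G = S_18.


Z(G) = {g ∈ G | gx = xg for all x ∈ G}
S_n is non-abelian for n ≥ 3; Z(S_18) is trivial

Z(S_18) = {e}


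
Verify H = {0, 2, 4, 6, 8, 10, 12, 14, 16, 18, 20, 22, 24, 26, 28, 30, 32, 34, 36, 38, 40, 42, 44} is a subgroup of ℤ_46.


Subgroup test for H = {0, 2, 4, 6, 8, 10, 12, 14, 16, 18, 20, 22, 24, 26, 28, 30, 32, 34, 36, 38, 40, 42, 44} in (ℤ_46, +):
(1) 0 ∈ H? Yes
(2) Closure: for all a,b ∈ H, (a+b) mod 46 ∈ H? Yes
(3) Inverses: for all a ∈ H, -a mod 46 ∈ H? Yes

Yes, H is a subgroup of ℤ_46


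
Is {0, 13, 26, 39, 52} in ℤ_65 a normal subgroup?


H = {0, 13, 26, 39, 52} in ℤ_65
ℤ_65 is abelian; every subgroup of an abelian group is normal

Yes, normal subgroup


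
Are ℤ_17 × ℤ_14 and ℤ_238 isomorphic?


Comparing ℤ_17 × ℤ_14 and ℤ_238:
gcd(17,14) = 1, so ℤ_17 × ℤ_14 ≅ ℤ_238 (CRT)

Yes, ℤ_17 × ℤ_14 ≅ ℤ_238


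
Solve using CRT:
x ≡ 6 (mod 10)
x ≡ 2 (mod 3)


m₁ = 10, m₂ = 3, gcd = 1, so CRT applies. M = m₁·m₂ = 30
Let M₁ = M/m₁ = 3, M₂ = M/m₂ = 10
Find y₁ ≡ M₁⁻¹ (mod m₁): 3⁻¹ ≡ 7 (mod 10)
Find y₂ ≡ M₂⁻¹ (mod m₂): 10⁻¹ ≡ 1 (mod 3)
x = a₁·M₁·y₁ + a₂·M₂·y₂ = 6·3·7 + 2·10·1 = 146
Reduce mod 30: x ≡ 26
Check: 26 mod 10 = 6 ✓, 26 mod 3 = 2 ✓

x ≡ 26 (mod 30)


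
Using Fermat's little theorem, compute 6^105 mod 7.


Fermat's little theorem: if p is prime and gcd(a,p)=1, then a^(p-1) ≡ 1 (mod p)
p = 7 is prime, gcd(6,7) = 1
Reduce exponent: 105 mod 6 = 3
So 6^105 ≡ 6^3 (mod 7)
6^3 mod 7 = 6

6^105 ≡ 6 (mod 7)


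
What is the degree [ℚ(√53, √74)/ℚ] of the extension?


[ℚ(√53,√74):ℚ] = [ℚ(√53,√74):ℚ(√53)]·[ℚ(√53):ℚ] = 2·2 = 4

[ℚ(√53, √74)/ℚ] = 4


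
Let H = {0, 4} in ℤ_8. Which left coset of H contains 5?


5 + H = {5 + h (mod 8) : h ∈ H}
5+0=5, 5+4=1
5 + H = {1, 5} = 1 + H

5 + H = {1, 5}


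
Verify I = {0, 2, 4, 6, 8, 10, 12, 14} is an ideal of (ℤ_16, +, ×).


Check ideal conditions for I = {0, 2, 4, 6, 8, 10, 12, 14} in ℤ_16:
(1) I is an additive subgroup? Yes
(2) For r ∈ ℤ_16 and a ∈ I: r·a ∈ I? Yes

Yes, I is an ideal of ℤ_16


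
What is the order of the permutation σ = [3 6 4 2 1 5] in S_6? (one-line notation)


Cycle decomposition: (1 3 4 2 6 5)
Cycle lengths: 6
Order = lcm(6) = 6

ord(σ) = 6


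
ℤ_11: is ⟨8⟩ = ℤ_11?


g generates ℤ_n iff gcd(g, n) = 1
gcd(8, 11) = 1
Since gcd = 1, 8 is a generator.

Yes, 8 generates ℤ_11


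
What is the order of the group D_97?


|D_n| = 2n (n rotations and n reflections)
|D_97| = 2×97 = 194

|D_97| = 194


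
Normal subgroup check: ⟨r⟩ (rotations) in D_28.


H = ⟨r⟩ (rotations) in D_28
The rotation subgroup ⟨r⟩ has index 2 in D_28, so it is normal

Yes, normal subgroup


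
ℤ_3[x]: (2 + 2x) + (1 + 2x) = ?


Add coefficients mod 3:
x^0: 2 + 1 = 0 (mod 3)
x^1: 2 + 2 = 1 (mod 3)
Result: x

f + g = x


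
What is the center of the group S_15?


Z(G) = {g ∈ G | gx = xg for all x ∈ G}
S_n is non-abelian for n ≥ 3; Z(S_15) is trivial

Z(S_15) = {e}


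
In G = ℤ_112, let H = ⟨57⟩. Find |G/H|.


|⟨57⟩| = n / gcd(57, 112) = 112 / 1 = 112
H is normal (ℤ_112 is abelian).
|G/H| = |G| / |H| = 112 / 112 = 1

|G/H| = 1


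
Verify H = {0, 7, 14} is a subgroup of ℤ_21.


Subgroup test for H = {0, 7, 14} in (ℤ_21, +):
(1) 0 ∈ H? Yes
(2) Closure: for all a,b ∈ H, (a+b) mod 21 ∈ H? Yes
(3) Inverses: for all a ∈ H, -a mod 21 ∈ H? Yes

Yes, H is a subgroup of ℤ_21


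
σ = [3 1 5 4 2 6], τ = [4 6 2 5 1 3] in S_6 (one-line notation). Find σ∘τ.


σ∘τ: apply τ first, then σ
1 →τ 4 →σ 4
2 →τ 6 →σ 6
3 →τ 2 →σ 1
4 →τ 5 →σ 2
5 →τ 1 →σ 3
6 →τ 3 →σ 5

σ∘τ = [4 6 1 2 3 5]


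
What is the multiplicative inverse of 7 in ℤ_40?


Use the extended Euclidean algorithm to write 1 = 7·s + 40·t; then s mod 40 is the inverse.
Euclidean algorithm:
  7 = 0·40 + 7
  40 = 5·7 + 5
  7 = 1·5 + 2
  5 = 2·2 + 1
  2 = 2·1 + 0
gcd(7,40) = 1
Back-substitution gives: 7·(-17) + 40·(3) = 1
So 7⁻¹ ≡ -17 ≡ 23 (mod 40)
Check: 7 × 23 = 161 ≡ 1 (mod 40) ✓

7⁻¹ ≡ 23 (mod 40)


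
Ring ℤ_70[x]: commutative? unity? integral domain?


ℤ_70 has zero divisors (2·35 ≡ 0), and these lift to constant zero divisors in ℤ_70[x]; so not an integral domain
Commutative: Yes
Integral domain: No
Has unity: Yes

ℤ_70[x]: Commutative=Yes, Unity=Yes


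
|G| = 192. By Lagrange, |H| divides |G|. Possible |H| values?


Lagrange's theorem: |H| divides |G|
|G| = 192
Divisors of 192: 1, 2, 3, 4, 6, 8, 12, 16, 24, 32, 48, 64, 96, 192

Possible subgroup orders: {1, 2, 3, 4, 6, 8, 12, 16, 24, 32, 48, 64, 96, 192}


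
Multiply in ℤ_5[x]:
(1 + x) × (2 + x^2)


Expand and collect like terms; reduce coefficients mod 5:
x^0: 1·2 = 2 ≡ 2 (mod 5)
x^1: 1·0 + 1·2 = 2 ≡ 2 (mod 5)
x^2: 1·1 + 1·0 = 1 ≡ 1 (mod 5)
x^3: 1·1 = 1 ≡ 1 (mod 5)
Result: 2 + 2x + x^2 + x^3

f · g = 2 + 2x + x^2 + x^3


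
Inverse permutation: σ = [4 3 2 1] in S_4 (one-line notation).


To find σ⁻¹, swap domain and range:
σ(1) = 4 → σ⁻¹(4) = 1
σ(2) = 3 → σ⁻¹(3) = 2
σ(3) = 2 → σ⁻¹(2) = 3
σ(4) = 1 → σ⁻¹(1) = 4

σ⁻¹ = [4 3 2 1]


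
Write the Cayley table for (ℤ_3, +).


Elements: {0, 1, 2}
Operation: addition mod 3
Entry (a, b) = (a + b) mod 3

Cayley table:
  | 0 | 1 | 2
0 | 0 | 1 | 2
1 | 1 | 2 | 0
2 | 2 | 0 | 1


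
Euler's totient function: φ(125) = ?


Factor n: 125 = 5^3
φ(n) = n · ∏(1 - 1/p) over distinct primes p | n
φ(125) = 125 · (1 - 1/5) = 100

φ(125) = 100


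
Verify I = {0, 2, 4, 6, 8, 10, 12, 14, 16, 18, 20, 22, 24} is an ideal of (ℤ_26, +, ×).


Check ideal conditions for I = {0, 2, 4, 6, 8, 10, 12, 14, 16, 18, 20, 22, 24} in ℤ_26:
(1) I is an additive subgroup? Yes
(2) For r ∈ ℤ_26 and a ∈ I: r·a ∈ I? Yes

Yes, I is an ideal of ℤ_26


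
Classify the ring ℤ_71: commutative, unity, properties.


ℤ_71 is a commutative ring with unity 1; 71 is prime, so ℤ_71 is a field (hence an integral domain)
Commutative: Yes
Integral domain: Yes
Has unity: Yes

ℤ_71: Commutative=Yes, Unity=Yes


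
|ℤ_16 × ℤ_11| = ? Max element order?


|ℤ_16 × ℤ_11| = 16 × 11 = 176
Max element order = lcm(16,11) = 176
Cyclic? Yes (gcd=1)

|ℤ_16×ℤ_11| = 176, max element order = 176


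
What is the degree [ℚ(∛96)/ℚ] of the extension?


∛96 has minimal polynomial x³ - 96 (irreducible over ℚ since 96 is not a perfect cube)

[ℚ(∛96)/ℚ] = 3


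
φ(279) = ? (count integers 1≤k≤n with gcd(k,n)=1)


Factor n: 279 = 3^2 × 31
φ(n) = n · ∏(1 - 1/p) over distinct primes p | n
φ(279) = 279 · (1 - 1/3) · (1 - 1/31) = 180

φ(279) = 180


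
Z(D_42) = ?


Z(G) = {g ∈ G | gx = xg for all x ∈ G}
For even n, Z(D_n) = {e, r^(n/2)}: the 180° rotation r^21 commutes with every reflection and rotation

Z(D_42) = {e, r^21}


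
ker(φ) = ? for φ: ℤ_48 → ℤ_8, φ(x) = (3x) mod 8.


Kernel = preimage of identity
ker(φ) = {x ∈ ℤ_48 : 3x ≡ 0 (mod 8)}. Since 8 | 48, φ is well-defined. The kernel is the cyclic subgroup ⟨8⟩ of ℤ_48 (order 6), i.e. {0, 8, 16, 24, 32, 40}

ker(φ) = {0, 8, 16, 24, 32, 40}


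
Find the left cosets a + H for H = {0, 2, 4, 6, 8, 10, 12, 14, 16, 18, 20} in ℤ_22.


H = {0, 2, 4, 6, 8, 10, 12, 14, 16, 18, 20}, |H| = 11
Number of cosets = |G|/|H| = 22/11 = 2
0 + H = {0, 2, 4, 6, 8, 10, 12, 14, 16, 18, 20}
1 + H = {1, 3, 5, 7, 9, 11, 13, 15, 17, 19, 21}

Cosets: 0+H={0,2,4,6,8,10,12,14,16,18,20}; 1+H={1,3,5,7,9,11,13,15,17,19,21}


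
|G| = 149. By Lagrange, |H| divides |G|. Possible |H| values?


Lagrange's theorem: |H| divides |G|
|G| = 149
Divisors of 149: 1, 149

Possible subgroup orders: {1, 149}


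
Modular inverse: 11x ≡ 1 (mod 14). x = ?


Use the extended Euclidean algorithm to write 1 = 11·s + 14·t; then s mod 14 is the inverse.
Euclidean algorithm:
  11 = 0·14 + 11
  14 = 1·11 + 3
  11 = 3·3 + 2
  3 = 1·2 + 1
  2 = 2·1 + 0
gcd(11,14) = 1
Back-substitution gives: 11·(-5) + 14·(4) = 1
So 11⁻¹ ≡ -5 ≡ 9 (mod 14)
Check: 11 × 9 = 99 ≡ 1 (mod 14) ✓

11⁻¹ ≡ 9 (mod 14)
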